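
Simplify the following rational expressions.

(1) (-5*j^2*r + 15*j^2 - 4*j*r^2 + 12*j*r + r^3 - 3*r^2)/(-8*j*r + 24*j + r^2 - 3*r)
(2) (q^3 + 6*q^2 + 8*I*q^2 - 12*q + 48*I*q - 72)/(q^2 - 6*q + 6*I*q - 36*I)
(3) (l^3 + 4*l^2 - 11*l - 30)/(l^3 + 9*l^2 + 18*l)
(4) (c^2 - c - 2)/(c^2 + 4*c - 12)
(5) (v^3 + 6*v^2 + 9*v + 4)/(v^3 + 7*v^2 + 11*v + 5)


(1) = (-5*j^2 - 4*j*r + r^2)/(-8*j + r)
(2) = (q^2 + q*(6 + 2*I) + 12*I)/(q - 6)
(3) = (l^3 + 4*l^2 - 11*l - 30)/(l^3 + 9*l^2 + 18*l)
(4) = (c + 1)/(c + 6)
(5) = (v + 4)/(v + 5)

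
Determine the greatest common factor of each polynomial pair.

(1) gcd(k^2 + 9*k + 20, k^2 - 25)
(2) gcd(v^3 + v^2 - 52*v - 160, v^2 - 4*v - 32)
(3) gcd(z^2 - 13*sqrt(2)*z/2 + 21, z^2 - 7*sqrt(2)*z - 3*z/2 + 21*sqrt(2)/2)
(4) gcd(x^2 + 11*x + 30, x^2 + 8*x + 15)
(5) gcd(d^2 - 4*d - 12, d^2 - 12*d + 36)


(1) = k + 5
(2) = gcd((v - 8)*(v + 4)*(v + 5), (v - 8)*(v + 4)) = v^2 - 4*v - 32
(3) = gcd((z - 7*sqrt(2)/2)*(z - 3*sqrt(2)), (z - 3/2)*(z - 7*sqrt(2))) = 1
(4) = gcd((x + 5)*(x + 6), (x + 3)*(x + 5)) = x + 5
(5) = d - 6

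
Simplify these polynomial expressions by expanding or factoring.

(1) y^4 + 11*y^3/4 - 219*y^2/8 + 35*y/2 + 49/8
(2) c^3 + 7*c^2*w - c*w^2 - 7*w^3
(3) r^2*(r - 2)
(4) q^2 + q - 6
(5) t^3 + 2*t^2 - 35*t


(1) = (y - 7/2)*(y - 1)*(y + 1/4)*(y + 7)
(2) = (c - w)*(c + w)*(c + 7*w)
(3) = r^3 - 2*r^2
(4) = (q - 2)*(q + 3)
(5) = t*(t - 5)*(t + 7)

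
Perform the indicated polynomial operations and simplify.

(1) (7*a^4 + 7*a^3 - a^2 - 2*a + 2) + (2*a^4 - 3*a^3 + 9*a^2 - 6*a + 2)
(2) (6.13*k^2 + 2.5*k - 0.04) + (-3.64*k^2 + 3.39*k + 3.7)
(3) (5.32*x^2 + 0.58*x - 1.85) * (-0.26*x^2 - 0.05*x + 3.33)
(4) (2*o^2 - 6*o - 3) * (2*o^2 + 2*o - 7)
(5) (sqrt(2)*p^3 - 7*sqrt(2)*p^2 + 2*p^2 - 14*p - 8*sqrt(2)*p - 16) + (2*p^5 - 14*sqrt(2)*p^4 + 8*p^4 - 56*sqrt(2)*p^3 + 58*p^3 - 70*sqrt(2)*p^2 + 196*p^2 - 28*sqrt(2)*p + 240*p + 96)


(1) = 9*a^4 + 4*a^3 + 8*a^2 - 8*a + 4
(2) = 2.49*k^2 + 5.89*k + 3.66
(3) = -1.3832*x^4 - 0.4168*x^3 + 18.1676*x^2 + 2.0239*x - 6.1605
(4) = 4*o^4 - 8*o^3 - 32*o^2 + 36*o + 21
(5) = 2*p^5 - 14*sqrt(2)*p^4 + 8*p^4 - 55*sqrt(2)*p^3 + 58*p^3 - 77*sqrt(2)*p^2 + 198*p^2 - 36*sqrt(2)*p + 226*p + 80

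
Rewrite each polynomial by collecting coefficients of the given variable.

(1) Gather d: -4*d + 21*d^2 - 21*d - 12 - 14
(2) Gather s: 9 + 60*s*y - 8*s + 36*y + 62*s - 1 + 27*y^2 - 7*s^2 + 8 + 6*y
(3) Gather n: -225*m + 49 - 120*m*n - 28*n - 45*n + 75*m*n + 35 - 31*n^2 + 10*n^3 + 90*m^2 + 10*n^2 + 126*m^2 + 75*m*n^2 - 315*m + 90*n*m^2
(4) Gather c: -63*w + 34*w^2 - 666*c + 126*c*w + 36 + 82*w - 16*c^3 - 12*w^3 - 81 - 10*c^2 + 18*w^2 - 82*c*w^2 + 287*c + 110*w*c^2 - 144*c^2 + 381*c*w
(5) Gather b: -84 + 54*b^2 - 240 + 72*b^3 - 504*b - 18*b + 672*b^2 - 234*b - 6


(1) = 21*d^2 - 25*d - 26
(2) = -7*s^2 + s*(60*y + 54) + 27*y^2 + 42*y + 16
(3) = 216*m^2 - 540*m + 10*n^3 + n^2*(75*m - 21) + n*(90*m^2 - 45*m - 73) + 84
(4) = -16*c^3 + c^2*(110*w - 154) + c*(-82*w^2 + 507*w - 379) - 12*w^3 + 52*w^2 + 19*w - 45
(5) = 72*b^3 + 726*b^2 - 756*b - 330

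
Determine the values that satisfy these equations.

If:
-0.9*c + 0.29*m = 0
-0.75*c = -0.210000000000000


Then:
c = 0.28
m = 0.87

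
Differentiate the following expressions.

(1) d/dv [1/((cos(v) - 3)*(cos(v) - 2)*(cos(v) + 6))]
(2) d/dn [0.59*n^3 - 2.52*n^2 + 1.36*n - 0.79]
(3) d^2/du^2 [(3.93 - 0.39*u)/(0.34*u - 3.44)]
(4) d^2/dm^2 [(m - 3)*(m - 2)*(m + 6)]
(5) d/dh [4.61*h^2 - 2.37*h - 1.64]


(1) = (-3*sin(v)^2 + 2*cos(v) - 21)*sin(v)/((cos(v) - 3)^2*(cos(v) - 2)^2*(cos(v) + 6)^2)
(2) = 1.77*n^2 - 5.04*n + 1.36
(3) = -0.003672/(0.34*u - 3.44)^3
(4) = 6*m + 2
(5) = 9.22*h - 2.37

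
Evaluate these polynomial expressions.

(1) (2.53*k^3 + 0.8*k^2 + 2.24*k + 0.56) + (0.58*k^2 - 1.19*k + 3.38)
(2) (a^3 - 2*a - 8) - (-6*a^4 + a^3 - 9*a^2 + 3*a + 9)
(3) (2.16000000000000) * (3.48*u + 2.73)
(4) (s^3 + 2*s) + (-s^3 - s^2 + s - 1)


(1) = 2.53*k^3 + 1.38*k^2 + 1.05*k + 3.94
(2) = 6*a^4 + 9*a^2 - 5*a - 17
(3) = 7.5168*u + 5.8968
(4) = -s^2 + 3*s - 1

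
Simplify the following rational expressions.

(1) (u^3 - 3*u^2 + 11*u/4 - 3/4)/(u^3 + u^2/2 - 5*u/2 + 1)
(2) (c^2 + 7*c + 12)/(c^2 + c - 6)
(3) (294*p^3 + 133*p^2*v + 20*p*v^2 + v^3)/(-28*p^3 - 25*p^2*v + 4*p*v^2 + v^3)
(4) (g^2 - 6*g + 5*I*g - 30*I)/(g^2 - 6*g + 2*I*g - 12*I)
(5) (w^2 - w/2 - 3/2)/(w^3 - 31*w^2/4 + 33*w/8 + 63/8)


(1) = (2*u - 3)/(2*u + 4)
(2) = (c + 4)/(c - 2)
(3) = (-42*p^2 - 13*p*v - v^2)/(4*p^2 + 3*p*v - v^2)
(4) = (g + 5*I)/(g + 2*I)
(5) = (4*w + 4)/(4*w^2 - 25*w - 21)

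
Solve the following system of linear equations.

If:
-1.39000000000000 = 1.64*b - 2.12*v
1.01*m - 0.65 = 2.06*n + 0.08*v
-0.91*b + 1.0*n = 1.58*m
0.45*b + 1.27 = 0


Then:
b = -2.82
m = 2.12
n = 0.78
v = -1.53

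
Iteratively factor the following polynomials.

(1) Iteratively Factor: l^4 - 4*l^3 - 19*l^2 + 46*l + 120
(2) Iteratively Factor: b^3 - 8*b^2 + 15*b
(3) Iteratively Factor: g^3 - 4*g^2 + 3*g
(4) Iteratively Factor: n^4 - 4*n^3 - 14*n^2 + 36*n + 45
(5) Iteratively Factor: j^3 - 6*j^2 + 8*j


(1) = (l + 2)*(l^3 - 6*l^2 - 7*l + 60) = (l + 2)*(l + 3)*(l^2 - 9*l + 20) = (l - 4)*(l + 2)*(l + 3)*(l - 5)
(2) = (b)*(b^2 - 8*b + 15) = b*(b - 5)*(b - 3)
(3) = (g - 1)*(g^2 - 3*g) = (g - 3)*(g - 1)*(g)
(4) = (n + 3)*(n^3 - 7*n^2 + 7*n + 15) = (n - 5)*(n + 3)*(n^2 - 2*n - 3) = (n - 5)*(n - 3)*(n + 3)*(n + 1)
(5) = (j - 2)*(j^2 - 4*j) = j*(j - 2)*(j - 4)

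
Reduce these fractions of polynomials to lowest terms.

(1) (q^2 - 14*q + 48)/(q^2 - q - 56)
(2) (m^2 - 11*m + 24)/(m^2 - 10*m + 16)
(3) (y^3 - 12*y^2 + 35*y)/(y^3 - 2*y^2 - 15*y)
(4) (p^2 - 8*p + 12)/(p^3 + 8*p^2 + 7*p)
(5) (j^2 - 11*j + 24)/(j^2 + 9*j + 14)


(1) = (q - 6)/(q + 7)
(2) = (m - 3)/(m - 2)
(3) = (y - 7)/(y + 3)
(4) = (p^2 - 8*p + 12)/(p^3 + 8*p^2 + 7*p)
(5) = (j^2 - 11*j + 24)/(j^2 + 9*j + 14)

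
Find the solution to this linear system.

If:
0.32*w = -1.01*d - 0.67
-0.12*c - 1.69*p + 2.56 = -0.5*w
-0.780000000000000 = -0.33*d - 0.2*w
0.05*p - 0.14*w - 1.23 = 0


Then:
c = -694.21
d = -3.98
p = 53.90
w = 10.47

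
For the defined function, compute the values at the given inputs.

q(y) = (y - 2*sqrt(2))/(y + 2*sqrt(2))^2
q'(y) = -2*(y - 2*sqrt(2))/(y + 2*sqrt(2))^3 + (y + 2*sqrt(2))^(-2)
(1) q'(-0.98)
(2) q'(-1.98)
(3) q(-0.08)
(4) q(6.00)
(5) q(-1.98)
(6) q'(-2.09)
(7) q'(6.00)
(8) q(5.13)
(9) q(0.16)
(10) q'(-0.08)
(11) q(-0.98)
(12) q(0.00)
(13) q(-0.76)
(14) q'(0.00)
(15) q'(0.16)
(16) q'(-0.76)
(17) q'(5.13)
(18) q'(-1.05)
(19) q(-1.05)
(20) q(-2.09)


(1) = 1.50
(2) = 17.14
(3) = -0.39
(4) = 0.04
(5) = -6.68
(6) = 26.26
(7) = 0.00
(8) = 0.04
(9) = -0.30
(10) = 0.41
(11) = -1.11
(12) = -0.35
(13) = -0.84
(14) = 0.38
(15) = 0.31
(16) = 1.04
(17) = 0.01
(18) = 1.70
(19) = -1.23
(20) = -9.02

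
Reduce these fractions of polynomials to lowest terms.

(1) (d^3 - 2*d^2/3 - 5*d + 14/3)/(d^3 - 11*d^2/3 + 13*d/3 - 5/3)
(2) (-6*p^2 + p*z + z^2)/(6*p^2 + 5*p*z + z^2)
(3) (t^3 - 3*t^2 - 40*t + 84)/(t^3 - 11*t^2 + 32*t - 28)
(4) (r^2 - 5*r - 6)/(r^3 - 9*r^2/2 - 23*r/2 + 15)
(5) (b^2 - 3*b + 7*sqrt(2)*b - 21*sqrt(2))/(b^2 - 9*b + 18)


(1) = (3*d^2 + d - 14)/(3*d^2 - 8*d + 5)
(2) = (-2*p + z)/(2*p + z)
(3) = (t + 6)/(t - 2)
(4) = (2*r + 2)/(2*r^2 + 3*r - 5)
(5) = (b + 7*sqrt(2))/(b - 6)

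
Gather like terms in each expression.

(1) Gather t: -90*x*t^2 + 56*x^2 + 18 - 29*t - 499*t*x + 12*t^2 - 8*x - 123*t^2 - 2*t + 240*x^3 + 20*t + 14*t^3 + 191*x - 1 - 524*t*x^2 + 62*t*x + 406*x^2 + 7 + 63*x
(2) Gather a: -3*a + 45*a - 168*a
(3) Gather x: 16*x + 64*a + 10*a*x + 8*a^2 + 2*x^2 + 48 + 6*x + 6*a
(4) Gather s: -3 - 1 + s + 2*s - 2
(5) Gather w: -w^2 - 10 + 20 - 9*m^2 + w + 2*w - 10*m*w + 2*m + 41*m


(1) = 14*t^3 + t^2*(-90*x - 111) + t*(-524*x^2 - 437*x - 11) + 240*x^3 + 462*x^2 + 246*x + 24
(2) = -126*a
(3) = 8*a^2 + 70*a + 2*x^2 + x*(10*a + 22) + 48
(4) = 3*s - 6
(5) = -9*m^2 + 43*m - w^2 + w*(3 - 10*m) + 10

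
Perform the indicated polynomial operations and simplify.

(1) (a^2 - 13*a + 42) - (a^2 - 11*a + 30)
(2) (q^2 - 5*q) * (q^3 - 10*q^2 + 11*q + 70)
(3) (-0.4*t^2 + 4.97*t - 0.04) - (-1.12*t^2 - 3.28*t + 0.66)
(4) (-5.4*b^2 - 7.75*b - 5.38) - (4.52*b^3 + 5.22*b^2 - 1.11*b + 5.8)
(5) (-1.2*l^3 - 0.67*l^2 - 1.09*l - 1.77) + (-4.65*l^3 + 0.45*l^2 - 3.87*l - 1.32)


(1) = 12 - 2*a
(2) = q^5 - 15*q^4 + 61*q^3 + 15*q^2 - 350*q
(3) = 0.72*t^2 + 8.25*t - 0.7
(4) = -4.52*b^3 - 10.62*b^2 - 6.64*b - 11.18
(5) = -5.85*l^3 - 0.22*l^2 - 4.96*l - 3.09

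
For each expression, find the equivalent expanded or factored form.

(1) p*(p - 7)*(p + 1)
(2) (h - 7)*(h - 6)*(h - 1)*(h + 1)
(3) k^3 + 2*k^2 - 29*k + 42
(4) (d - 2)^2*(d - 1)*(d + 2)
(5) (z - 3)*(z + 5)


(1) = p^3 - 6*p^2 - 7*p
(2) = h^4 - 13*h^3 + 41*h^2 + 13*h - 42
(3) = (k - 3)*(k - 2)*(k + 7)
(4) = d^4 - 3*d^3 - 2*d^2 + 12*d - 8
(5) = z^2 + 2*z - 15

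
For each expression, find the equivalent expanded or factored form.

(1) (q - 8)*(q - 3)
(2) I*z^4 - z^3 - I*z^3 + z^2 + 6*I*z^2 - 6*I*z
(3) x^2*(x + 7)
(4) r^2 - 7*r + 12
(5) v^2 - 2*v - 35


(1) = q^2 - 11*q + 24
(2) = z*(z - 2*I)*(z + 3*I)*(I*z - I)
(3) = x^3 + 7*x^2
(4) = (r - 4)*(r - 3)
(5) = (v - 7)*(v + 5)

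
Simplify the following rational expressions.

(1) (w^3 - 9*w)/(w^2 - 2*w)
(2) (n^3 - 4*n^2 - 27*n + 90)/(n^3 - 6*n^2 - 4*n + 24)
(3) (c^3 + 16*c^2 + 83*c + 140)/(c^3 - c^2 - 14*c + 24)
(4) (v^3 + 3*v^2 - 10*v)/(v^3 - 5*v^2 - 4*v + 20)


(1) = (w^2 - 9)/(w - 2)
(2) = (n^2 + 2*n - 15)/(n^2 - 4)
(3) = (c^2 + 12*c + 35)/(c^2 - 5*c + 6)
(4) = (v^2 + 5*v)/(v^2 - 3*v - 10)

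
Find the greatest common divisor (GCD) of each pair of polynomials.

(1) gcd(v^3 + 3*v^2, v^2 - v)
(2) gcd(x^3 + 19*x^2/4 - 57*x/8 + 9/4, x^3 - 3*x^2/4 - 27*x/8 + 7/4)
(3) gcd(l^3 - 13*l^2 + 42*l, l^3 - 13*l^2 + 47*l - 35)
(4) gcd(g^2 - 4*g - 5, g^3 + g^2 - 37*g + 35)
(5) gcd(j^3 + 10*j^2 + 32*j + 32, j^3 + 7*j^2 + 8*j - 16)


(1) = gcd(v^2*(v + 3), v*(v - 1)) = v
(2) = x - 1/2
(3) = gcd(l*(l - 7)*(l - 6), (l - 7)*(l - 5)*(l - 1)) = l - 7
(4) = gcd((g - 5)*(g + 1), (g - 5)*(g - 1)*(g + 7)) = g - 5
(5) = gcd((j + 2)*(j + 4)^2, (j - 1)*(j + 4)^2) = j^2 + 8*j + 16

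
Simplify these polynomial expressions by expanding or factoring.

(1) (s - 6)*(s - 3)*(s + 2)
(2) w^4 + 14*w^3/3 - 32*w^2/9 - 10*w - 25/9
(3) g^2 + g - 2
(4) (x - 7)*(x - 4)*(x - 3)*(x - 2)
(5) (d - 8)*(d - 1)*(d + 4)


(1) = s^3 - 7*s^2 + 36
(2) = (w - 5/3)*(w + 1/3)*(w + 1)*(w + 5)
(3) = (g - 1)*(g + 2)
(4) = x^4 - 16*x^3 + 89*x^2 - 206*x + 168
(5) = d^3 - 5*d^2 - 28*d + 32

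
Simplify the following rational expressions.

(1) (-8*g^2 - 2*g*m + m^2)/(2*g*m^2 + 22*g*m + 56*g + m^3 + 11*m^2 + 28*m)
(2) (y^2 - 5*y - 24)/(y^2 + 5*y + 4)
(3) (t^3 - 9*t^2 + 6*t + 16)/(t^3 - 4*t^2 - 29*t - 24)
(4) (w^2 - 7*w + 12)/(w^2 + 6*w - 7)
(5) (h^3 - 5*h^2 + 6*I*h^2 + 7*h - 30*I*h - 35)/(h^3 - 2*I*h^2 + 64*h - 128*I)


(1) = (-4*g + m)/(m^2 + 11*m + 28)
(2) = (y^2 - 5*y - 24)/(y^2 + 5*y + 4)
(3) = (t - 2)/(t + 3)
(4) = (w^2 - 7*w + 12)/(w^2 + 6*w - 7)
(5) = (h^3 + h^2*(-5 + 6*I) + h*(7 - 30*I) - 35)/(h^3 - 2*I*h^2 + 64*h - 128*I)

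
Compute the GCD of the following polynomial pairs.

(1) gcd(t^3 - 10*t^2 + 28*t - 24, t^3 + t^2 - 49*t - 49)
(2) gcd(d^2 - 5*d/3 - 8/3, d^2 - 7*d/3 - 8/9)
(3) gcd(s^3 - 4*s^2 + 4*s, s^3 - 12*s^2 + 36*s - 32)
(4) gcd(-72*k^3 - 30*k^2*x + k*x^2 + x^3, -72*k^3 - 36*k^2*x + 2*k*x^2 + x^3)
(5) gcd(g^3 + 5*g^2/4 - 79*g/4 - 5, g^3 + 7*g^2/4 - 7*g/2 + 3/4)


(1) = 1
(2) = d - 8/3
(3) = gcd(s*(s - 2)^2, (s - 8)*(s - 2)^2) = s^2 - 4*s + 4
(4) = gcd((-6*k + x)*(3*k + x)*(4*k + x), (-6*k + x)*(2*k + x)*(6*k + x)) = -6*k + x
(5) = 1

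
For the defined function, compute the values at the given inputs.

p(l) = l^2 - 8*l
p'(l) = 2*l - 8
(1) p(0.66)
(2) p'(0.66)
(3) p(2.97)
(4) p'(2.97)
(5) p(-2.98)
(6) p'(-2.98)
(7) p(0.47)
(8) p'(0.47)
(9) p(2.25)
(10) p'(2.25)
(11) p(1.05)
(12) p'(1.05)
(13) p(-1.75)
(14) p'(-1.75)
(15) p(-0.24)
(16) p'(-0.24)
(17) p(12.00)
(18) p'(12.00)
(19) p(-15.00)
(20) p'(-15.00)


(1) = -4.84
(2) = -6.68
(3) = -14.94
(4) = -2.06
(5) = 32.72
(6) = -13.96
(7) = -3.54
(8) = -7.06
(9) = -12.94
(10) = -3.50
(11) = -7.30
(12) = -5.90
(13) = 17.06
(14) = -11.50
(15) = 1.98
(16) = -8.48
(17) = 48.00
(18) = 16.00
(19) = 345.00
(20) = -38.00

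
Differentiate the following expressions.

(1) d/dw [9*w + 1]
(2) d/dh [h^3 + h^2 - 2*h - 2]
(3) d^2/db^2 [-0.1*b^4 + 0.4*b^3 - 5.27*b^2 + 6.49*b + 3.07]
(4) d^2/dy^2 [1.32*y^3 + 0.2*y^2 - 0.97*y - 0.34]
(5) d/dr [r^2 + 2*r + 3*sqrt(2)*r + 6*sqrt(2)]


(1) = 9
(2) = 3*h^2 + 2*h - 2
(3) = -1.2*b^2 + 2.4*b - 10.54
(4) = 7.92*y + 0.4
(5) = 2*r + 2 + 3*sqrt(2)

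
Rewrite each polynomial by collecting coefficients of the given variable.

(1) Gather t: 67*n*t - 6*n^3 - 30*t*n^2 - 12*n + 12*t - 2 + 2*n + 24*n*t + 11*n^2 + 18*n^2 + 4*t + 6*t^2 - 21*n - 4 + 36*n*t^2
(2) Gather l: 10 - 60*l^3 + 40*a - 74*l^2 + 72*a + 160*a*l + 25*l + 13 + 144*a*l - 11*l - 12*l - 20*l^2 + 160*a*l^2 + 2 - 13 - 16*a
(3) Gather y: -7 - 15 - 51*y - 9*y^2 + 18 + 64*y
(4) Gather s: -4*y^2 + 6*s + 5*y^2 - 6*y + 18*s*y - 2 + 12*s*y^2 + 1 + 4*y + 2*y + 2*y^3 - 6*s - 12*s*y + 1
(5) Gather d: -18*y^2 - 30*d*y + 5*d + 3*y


(1) = -6*n^3 + 29*n^2 - 31*n + t^2*(36*n + 6) + t*(-30*n^2 + 91*n + 16) - 6
(2) = 96*a - 60*l^3 + l^2*(160*a - 94) + l*(304*a + 2) + 12
(3) = -9*y^2 + 13*y - 4
(4) = s*(12*y^2 + 6*y) + 2*y^3 + y^2
(5) = d*(5 - 30*y) - 18*y^2 + 3*y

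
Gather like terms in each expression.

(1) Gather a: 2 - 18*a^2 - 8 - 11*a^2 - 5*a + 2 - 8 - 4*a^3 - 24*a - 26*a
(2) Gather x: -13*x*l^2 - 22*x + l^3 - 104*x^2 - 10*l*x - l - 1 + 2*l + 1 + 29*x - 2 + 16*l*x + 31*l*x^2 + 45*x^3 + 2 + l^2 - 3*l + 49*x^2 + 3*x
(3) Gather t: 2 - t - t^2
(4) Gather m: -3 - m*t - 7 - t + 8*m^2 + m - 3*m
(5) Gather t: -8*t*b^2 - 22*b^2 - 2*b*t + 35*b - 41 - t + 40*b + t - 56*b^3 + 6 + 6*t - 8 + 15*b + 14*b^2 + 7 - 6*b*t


(1) = -4*a^3 - 29*a^2 - 55*a - 12
(2) = l^3 + l^2 - 2*l + 45*x^3 + x^2*(31*l - 55) + x*(-13*l^2 + 6*l + 10)
(3) = -t^2 - t + 2
(4) = 8*m^2 + m*(-t - 2) - t - 10
(5) = -56*b^3 - 8*b^2 + 90*b + t*(-8*b^2 - 8*b + 6) - 36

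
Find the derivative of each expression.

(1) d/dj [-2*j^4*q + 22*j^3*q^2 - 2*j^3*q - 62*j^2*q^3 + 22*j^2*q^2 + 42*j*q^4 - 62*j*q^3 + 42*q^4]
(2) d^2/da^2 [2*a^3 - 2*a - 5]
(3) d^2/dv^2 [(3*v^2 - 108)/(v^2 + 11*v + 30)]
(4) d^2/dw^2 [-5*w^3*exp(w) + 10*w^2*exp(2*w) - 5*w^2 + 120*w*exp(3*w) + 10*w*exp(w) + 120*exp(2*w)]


(1) = 2*q*(-4*j^3 + 33*j^2*q - 3*j^2 - 62*j*q^2 + 22*j*q + 21*q^3 - 31*q^2)
(2) = 12*a
(3) = -66/(v^3 + 15*v^2 + 75*v + 125)
(4) = -5*w^3*exp(w) + 40*w^2*exp(2*w) - 30*w^2*exp(w) + 1080*w*exp(3*w) + 80*w*exp(2*w) - 20*w*exp(w) + 720*exp(3*w) + 500*exp(2*w) + 20*exp(w) - 10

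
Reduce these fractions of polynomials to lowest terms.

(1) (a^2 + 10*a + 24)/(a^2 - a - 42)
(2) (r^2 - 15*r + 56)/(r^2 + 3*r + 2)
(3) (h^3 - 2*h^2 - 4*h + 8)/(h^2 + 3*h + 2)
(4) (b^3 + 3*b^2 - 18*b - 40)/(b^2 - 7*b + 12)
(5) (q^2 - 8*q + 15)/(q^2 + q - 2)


(1) = (a + 4)/(a - 7)
(2) = (r^2 - 15*r + 56)/(r^2 + 3*r + 2)
(3) = (h^2 - 4*h + 4)/(h + 1)
(4) = (b^2 + 7*b + 10)/(b - 3)
(5) = (q^2 - 8*q + 15)/(q^2 + q - 2)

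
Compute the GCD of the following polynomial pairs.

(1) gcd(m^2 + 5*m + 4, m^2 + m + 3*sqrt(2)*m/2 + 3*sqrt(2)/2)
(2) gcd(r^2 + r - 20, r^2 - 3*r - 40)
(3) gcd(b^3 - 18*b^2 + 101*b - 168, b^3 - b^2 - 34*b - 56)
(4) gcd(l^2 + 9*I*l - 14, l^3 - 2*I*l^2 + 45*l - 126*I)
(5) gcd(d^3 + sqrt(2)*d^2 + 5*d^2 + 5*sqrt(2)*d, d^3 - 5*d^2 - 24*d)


(1) = gcd((m + 1)*(m + 4), (m + 1)*(m + 3*sqrt(2)/2)) = m + 1
(2) = gcd((r - 4)*(r + 5), (r - 8)*(r + 5)) = r + 5
(3) = b - 7
(4) = l + 7*I
(5) = d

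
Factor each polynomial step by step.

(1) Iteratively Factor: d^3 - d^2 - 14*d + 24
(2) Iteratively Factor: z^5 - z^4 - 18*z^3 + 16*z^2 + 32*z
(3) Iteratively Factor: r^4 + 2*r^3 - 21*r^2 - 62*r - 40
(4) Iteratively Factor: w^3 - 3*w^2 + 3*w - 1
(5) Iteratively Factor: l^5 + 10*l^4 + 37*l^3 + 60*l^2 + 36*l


(1) = (d - 2)*(d^2 + d - 12) = (d - 3)*(d - 2)*(d + 4)
(2) = (z + 1)*(z^4 - 2*z^3 - 16*z^2 + 32*z) = z*(z + 1)*(z^3 - 2*z^2 - 16*z + 32) = z*(z + 1)*(z + 4)*(z^2 - 6*z + 8) = z*(z - 4)*(z + 1)*(z + 4)*(z - 2)
(3) = (r + 2)*(r^3 - 21*r - 20) = (r + 2)*(r + 4)*(r^2 - 4*r - 5) = (r - 5)*(r + 2)*(r + 4)*(r + 1)
(4) = (w - 1)*(w^2 - 2*w + 1) = (w - 1)^2*(w - 1)
(5) = (l + 3)*(l^4 + 7*l^3 + 16*l^2 + 12*l) = (l + 3)^2*(l^3 + 4*l^2 + 4*l) = (l + 2)*(l + 3)^2*(l^2 + 2*l) = (l + 2)^2*(l + 3)^2*(l)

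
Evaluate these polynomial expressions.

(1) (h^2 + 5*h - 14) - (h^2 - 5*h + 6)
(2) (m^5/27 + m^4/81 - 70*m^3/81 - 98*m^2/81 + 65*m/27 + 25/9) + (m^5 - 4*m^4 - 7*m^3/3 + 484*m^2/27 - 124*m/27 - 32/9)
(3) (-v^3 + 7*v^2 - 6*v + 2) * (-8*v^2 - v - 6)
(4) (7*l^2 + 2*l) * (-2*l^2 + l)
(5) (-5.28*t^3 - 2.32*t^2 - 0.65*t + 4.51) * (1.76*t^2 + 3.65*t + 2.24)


(1) = 10*h - 20
(2) = 28*m^5/27 - 323*m^4/81 - 259*m^3/81 + 1354*m^2/81 - 59*m/27 - 7/9
(3) = 8*v^5 - 55*v^4 + 47*v^3 - 52*v^2 + 34*v - 12
(4) = -14*l^4 + 3*l^3 + 2*l^2
(5) = -9.2928*t^5 - 23.3552*t^4 - 21.4392*t^3 + 0.3683*t^2 + 15.0055*t + 10.1024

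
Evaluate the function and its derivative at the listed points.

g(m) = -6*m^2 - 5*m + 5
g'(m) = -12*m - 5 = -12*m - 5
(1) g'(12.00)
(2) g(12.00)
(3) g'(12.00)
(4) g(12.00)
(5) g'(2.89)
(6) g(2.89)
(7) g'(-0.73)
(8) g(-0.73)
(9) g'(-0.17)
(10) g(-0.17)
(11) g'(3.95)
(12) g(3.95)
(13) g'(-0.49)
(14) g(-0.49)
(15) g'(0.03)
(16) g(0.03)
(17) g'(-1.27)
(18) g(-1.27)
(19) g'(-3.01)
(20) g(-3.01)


(1) = -149.00
(2) = -919.00
(3) = -149.00
(4) = -919.00
(5) = -39.68
(6) = -59.56
(7) = 3.76
(8) = 5.45
(9) = -2.96
(10) = 5.68
(11) = -52.40
(12) = -108.37
(13) = 0.88
(14) = 6.01
(15) = -5.36
(16) = 4.84
(17) = 10.24
(18) = 1.67
(19) = 31.12
(20) = -34.31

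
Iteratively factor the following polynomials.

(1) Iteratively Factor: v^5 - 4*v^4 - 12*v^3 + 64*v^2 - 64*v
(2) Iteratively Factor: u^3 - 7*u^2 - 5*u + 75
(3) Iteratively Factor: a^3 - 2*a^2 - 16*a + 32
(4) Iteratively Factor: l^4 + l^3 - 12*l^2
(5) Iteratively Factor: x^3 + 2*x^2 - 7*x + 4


(1) = (v - 2)*(v^4 - 2*v^3 - 16*v^2 + 32*v) = v*(v - 2)*(v^3 - 2*v^2 - 16*v + 32) = v*(v - 4)*(v - 2)*(v^2 + 2*v - 8) = v*(v - 4)*(v - 2)*(v + 4)*(v - 2)
(2) = (u - 5)*(u^2 - 2*u - 15) = (u - 5)*(u + 3)*(u - 5)
(3) = (a - 4)*(a^2 + 2*a - 8) = (a - 4)*(a + 4)*(a - 2)
(4) = (l)*(l^3 + l^2 - 12*l) = l*(l + 4)*(l^2 - 3*l) = l^2*(l + 4)*(l - 3)
(5) = (x + 4)*(x^2 - 2*x + 1) = (x - 1)*(x + 4)*(x - 1)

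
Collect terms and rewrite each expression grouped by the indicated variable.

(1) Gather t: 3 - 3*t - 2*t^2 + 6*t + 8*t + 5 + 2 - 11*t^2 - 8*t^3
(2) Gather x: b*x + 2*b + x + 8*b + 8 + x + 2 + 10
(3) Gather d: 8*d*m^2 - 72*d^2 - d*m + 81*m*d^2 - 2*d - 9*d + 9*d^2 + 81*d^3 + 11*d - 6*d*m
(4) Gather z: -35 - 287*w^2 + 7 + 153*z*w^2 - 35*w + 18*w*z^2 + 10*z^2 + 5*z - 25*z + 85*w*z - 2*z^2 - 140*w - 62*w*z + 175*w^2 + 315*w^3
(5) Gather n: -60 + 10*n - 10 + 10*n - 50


(1) = -8*t^3 - 13*t^2 + 11*t + 10
(2) = 10*b + x*(b + 2) + 20
(3) = 81*d^3 + d^2*(81*m - 63) + d*(8*m^2 - 7*m)
(4) = 315*w^3 - 112*w^2 - 175*w + z^2*(18*w + 8) + z*(153*w^2 + 23*w - 20) - 28
(5) = 20*n - 120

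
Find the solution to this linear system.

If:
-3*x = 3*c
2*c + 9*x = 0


Then:
c = 0
x = 0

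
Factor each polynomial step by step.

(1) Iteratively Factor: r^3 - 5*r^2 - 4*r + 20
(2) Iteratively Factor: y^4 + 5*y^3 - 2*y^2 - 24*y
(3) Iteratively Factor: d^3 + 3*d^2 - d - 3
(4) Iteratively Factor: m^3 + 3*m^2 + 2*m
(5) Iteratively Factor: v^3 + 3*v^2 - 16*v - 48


(1) = (r - 2)*(r^2 - 3*r - 10) = (r - 2)*(r + 2)*(r - 5)
(2) = (y + 4)*(y^3 + y^2 - 6*y) = (y - 2)*(y + 4)*(y^2 + 3*y) = y*(y - 2)*(y + 4)*(y + 3)
(3) = (d + 3)*(d^2 - 1) = (d + 1)*(d + 3)*(d - 1)
(4) = (m + 1)*(m^2 + 2*m) = (m + 1)*(m + 2)*(m)
(5) = (v + 3)*(v^2 - 16) = (v - 4)*(v + 3)*(v + 4)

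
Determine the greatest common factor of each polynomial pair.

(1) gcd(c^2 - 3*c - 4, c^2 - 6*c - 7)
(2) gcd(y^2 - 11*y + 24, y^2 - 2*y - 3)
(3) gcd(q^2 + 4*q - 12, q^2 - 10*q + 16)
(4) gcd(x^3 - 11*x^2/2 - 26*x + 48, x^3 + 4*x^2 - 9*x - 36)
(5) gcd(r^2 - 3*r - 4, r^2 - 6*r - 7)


(1) = c + 1
(2) = y - 3
(3) = q - 2
(4) = gcd((x - 8)*(x - 3/2)*(x + 4), (x - 3)*(x + 3)*(x + 4)) = x + 4
(5) = r + 1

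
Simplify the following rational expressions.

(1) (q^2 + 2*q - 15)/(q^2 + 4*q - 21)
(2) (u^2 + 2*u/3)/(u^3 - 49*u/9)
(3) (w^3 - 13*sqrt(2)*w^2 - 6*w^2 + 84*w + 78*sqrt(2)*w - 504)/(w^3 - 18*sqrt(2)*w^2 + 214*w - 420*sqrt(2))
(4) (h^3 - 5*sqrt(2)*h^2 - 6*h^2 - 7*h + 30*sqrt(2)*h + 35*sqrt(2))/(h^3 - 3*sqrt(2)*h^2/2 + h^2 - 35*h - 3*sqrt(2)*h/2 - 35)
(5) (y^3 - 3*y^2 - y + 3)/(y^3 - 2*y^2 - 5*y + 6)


(1) = (q + 5)/(q + 7)
(2) = (9*u + 6)/(9*u^2 - 49)
(3) = (w - 6)/(w - 5*sqrt(2))
(4) = (2*h - 14)/(2*h + 7*sqrt(2))
(5) = (y + 1)/(y + 2)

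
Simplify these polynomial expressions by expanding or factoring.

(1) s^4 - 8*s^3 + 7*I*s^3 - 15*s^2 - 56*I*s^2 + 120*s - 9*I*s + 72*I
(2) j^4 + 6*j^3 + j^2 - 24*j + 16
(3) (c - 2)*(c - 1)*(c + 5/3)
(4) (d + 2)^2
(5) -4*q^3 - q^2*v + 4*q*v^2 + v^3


(1) = (s - 8)*(s + I)*(s + 3*I)^2
(2) = (j - 1)^2*(j + 4)^2
(3) = c^3 - 4*c^2/3 - 3*c + 10/3
(4) = d^2 + 4*d + 4
(5) = (-q + v)*(q + v)*(4*q + v)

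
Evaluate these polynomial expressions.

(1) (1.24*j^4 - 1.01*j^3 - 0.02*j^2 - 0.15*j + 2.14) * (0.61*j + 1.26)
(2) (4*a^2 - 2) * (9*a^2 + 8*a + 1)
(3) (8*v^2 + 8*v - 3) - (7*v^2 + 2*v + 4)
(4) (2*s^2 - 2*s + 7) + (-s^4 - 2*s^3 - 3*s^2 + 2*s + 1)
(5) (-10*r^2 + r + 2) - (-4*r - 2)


(1) = 0.7564*j^5 + 0.9463*j^4 - 1.2848*j^3 - 0.1167*j^2 + 1.1164*j + 2.6964
(2) = 36*a^4 + 32*a^3 - 14*a^2 - 16*a - 2
(3) = v^2 + 6*v - 7
(4) = -s^4 - 2*s^3 - s^2 + 8
(5) = -10*r^2 + 5*r + 4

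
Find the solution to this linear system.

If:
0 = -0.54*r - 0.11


Then:
r = -0.20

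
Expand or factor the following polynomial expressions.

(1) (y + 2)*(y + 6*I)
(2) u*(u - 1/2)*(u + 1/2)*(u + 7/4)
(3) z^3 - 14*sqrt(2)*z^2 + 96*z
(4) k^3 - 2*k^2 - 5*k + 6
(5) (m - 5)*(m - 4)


(1) = y^2 + 2*y + 6*I*y + 12*I
(2) = u^4 + 7*u^3/4 - u^2/4 - 7*u/16
(3) = z*(z - 8*sqrt(2))*(z - 6*sqrt(2))
(4) = (k - 3)*(k - 1)*(k + 2)
(5) = m^2 - 9*m + 20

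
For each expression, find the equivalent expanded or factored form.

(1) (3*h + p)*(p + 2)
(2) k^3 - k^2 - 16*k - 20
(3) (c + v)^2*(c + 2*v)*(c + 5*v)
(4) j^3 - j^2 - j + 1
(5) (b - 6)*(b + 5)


(1) = 3*h*p + 6*h + p^2 + 2*p
(2) = (k - 5)*(k + 2)^2
(3) = c^4 + 9*c^3*v + 25*c^2*v^2 + 27*c*v^3 + 10*v^4
(4) = (j - 1)^2*(j + 1)
(5) = b^2 - b - 30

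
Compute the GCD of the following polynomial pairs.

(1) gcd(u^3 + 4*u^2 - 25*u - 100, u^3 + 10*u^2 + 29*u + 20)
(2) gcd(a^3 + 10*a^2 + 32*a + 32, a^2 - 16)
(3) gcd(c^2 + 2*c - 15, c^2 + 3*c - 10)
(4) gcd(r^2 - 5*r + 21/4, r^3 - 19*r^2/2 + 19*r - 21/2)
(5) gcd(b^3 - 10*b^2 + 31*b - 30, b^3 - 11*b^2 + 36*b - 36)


(1) = u^2 + 9*u + 20
(2) = gcd((a + 2)*(a + 4)^2, (a - 4)*(a + 4)) = a + 4
(3) = gcd((c - 3)*(c + 5), (c - 2)*(c + 5)) = c + 5
(4) = r - 3/2
(5) = gcd((b - 5)*(b - 3)*(b - 2), (b - 6)*(b - 3)*(b - 2)) = b^2 - 5*b + 6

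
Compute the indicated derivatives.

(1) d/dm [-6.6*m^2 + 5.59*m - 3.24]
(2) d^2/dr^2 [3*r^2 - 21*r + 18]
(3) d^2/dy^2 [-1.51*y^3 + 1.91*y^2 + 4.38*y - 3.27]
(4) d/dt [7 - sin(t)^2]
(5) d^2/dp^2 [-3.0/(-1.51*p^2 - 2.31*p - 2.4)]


(1) = 5.59 - 13.2*m
(2) = 6
(3) = 3.82 - 9.06*y
(4) = -sin(2*t)
(5) = (-13.6806*p^2 - 20.9286*p + 3.0*(3.02*p + 2.31)*(6.04*p + 4.62) - 21.744)/(1.51*p^2 + 2.31*p + 2.4)^3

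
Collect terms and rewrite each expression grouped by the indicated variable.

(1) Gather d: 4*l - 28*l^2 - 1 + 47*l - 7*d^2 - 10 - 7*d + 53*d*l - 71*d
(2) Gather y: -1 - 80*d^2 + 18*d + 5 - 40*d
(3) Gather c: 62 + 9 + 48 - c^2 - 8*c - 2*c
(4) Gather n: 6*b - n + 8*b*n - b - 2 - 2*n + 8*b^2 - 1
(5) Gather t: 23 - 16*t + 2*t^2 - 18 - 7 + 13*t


(1) = -7*d^2 + d*(53*l - 78) - 28*l^2 + 51*l - 11
(2) = -80*d^2 - 22*d + 4
(3) = -c^2 - 10*c + 119
(4) = 8*b^2 + 5*b + n*(8*b - 3) - 3
(5) = 2*t^2 - 3*t - 2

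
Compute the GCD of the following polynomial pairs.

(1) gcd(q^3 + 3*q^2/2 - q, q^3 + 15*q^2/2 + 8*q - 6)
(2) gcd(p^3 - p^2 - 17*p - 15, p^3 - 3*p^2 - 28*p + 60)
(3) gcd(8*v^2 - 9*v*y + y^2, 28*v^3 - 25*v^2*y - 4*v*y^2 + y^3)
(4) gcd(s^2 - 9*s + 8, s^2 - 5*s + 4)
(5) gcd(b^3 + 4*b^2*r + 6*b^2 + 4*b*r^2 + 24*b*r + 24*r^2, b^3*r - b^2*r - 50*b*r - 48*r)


(1) = gcd(q*(q - 1/2)*(q + 2), (q - 1/2)*(q + 2)*(q + 6)) = q^2 + 3*q/2 - 1
(2) = 1
(3) = -v + y
(4) = gcd((s - 8)*(s - 1), (s - 4)*(s - 1)) = s - 1
(5) = gcd((b + 6)*(b + 2*r)^2, (b - 8)*(b + 6)*(b*r + r)) = b + 6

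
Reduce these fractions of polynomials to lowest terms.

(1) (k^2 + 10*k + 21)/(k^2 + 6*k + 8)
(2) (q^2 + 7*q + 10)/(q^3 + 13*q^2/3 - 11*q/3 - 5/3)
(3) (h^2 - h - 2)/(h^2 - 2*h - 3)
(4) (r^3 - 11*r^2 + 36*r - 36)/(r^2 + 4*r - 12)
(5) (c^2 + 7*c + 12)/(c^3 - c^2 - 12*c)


(1) = (k^2 + 10*k + 21)/(k^2 + 6*k + 8)
(2) = (3*q + 6)/(3*q^2 - 2*q - 1)
(3) = (h - 2)/(h - 3)
(4) = (r^2 - 9*r + 18)/(r + 6)
(5) = (c + 4)/(c^2 - 4*c)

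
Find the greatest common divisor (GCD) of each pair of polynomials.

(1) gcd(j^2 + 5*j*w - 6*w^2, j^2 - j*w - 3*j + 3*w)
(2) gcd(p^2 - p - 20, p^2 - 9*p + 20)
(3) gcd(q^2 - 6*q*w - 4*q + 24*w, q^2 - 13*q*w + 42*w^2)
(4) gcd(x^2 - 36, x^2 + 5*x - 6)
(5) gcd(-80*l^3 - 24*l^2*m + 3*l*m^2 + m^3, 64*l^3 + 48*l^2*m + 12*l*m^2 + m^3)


(1) = gcd((j - w)*(j + 6*w), (j - 3)*(j - w)) = -j + w
(2) = p - 5
(3) = q - 6*w
(4) = gcd((x - 6)*(x + 6), (x - 1)*(x + 6)) = x + 6
(5) = gcd((-5*l + m)*(4*l + m)^2, (4*l + m)^3) = 16*l^2 + 8*l*m + m^2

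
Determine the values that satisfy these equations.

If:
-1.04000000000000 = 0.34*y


Then:
y = -3.06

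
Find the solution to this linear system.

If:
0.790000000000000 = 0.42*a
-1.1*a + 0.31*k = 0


Then:
a = 1.88
k = 6.67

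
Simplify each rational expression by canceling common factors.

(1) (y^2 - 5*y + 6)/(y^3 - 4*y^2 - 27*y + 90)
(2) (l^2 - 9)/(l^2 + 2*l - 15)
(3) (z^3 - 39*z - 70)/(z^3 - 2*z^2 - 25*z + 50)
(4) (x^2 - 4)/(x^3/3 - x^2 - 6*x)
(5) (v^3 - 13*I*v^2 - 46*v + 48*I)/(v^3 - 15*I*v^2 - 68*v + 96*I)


(1) = (y - 2)/(y^2 - y - 30)
(2) = (l + 3)/(l + 5)
(3) = (z^2 - 5*z - 14)/(z^2 - 7*z + 10)
(4) = (3*x^2 - 12)/(x^3 - 3*x^2 - 18*x)
(5) = (v - 2*I)/(v - 4*I)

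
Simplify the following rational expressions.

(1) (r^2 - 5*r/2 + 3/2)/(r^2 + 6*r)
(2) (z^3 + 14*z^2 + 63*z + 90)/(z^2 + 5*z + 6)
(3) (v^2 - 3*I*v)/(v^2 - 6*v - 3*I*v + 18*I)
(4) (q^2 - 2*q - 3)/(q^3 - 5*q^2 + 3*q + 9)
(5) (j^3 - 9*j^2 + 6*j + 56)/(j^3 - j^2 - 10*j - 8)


(1) = (2*r^2 - 5*r + 3)/(2*r^2 + 12*r)
(2) = (z^2 + 11*z + 30)/(z + 2)
(3) = v/(v - 6)
(4) = 1/(q - 3)
(5) = (j - 7)/(j + 1)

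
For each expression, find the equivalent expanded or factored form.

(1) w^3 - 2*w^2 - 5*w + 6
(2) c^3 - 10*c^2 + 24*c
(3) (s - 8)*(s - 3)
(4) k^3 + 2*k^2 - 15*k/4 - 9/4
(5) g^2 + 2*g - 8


(1) = (w - 3)*(w - 1)*(w + 2)
(2) = c*(c - 6)*(c - 4)
(3) = s^2 - 11*s + 24
(4) = (k - 3/2)*(k + 1/2)*(k + 3)
(5) = (g - 2)*(g + 4)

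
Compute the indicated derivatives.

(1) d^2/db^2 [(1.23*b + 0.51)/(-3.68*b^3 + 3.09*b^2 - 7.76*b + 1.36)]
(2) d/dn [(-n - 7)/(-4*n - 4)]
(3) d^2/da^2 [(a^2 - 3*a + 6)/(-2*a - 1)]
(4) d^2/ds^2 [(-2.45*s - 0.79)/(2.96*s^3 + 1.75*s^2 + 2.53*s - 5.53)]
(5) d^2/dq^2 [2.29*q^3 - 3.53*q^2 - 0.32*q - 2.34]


(1) = (-99.942912*b^5 + 1.039968*b^4 + 139.550394*b^3 - 190.471842*b^2 + 89.072928*b - 83.09736)/(49.836032*b^9 - 125.538048*b^8 + 420.678096*b^7 - 614.199693*b^6 + 979.871064*b^5 - 830.196888*b^4 + 683.371904*b^3 - 262.8336*b^2 + 43.058688*b - 2.515456)
(2) = -3/(2*(n + 1)^2)
(3) = -62/(8*a^3 + 12*a^2 + 6*a + 1)
(4) = (-128.79552*s^5 - 159.205968*s^4 - 43.78633*s^3 - 531.255882*s^2 - 240.833712*s - 93.959282)/(25.934336*s^9 + 45.9984*s^8 + 93.695544*s^7 - 61.363169*s^6 - 91.788033*s^5 - 265.680534*s^4 + 140.848219*s^3 + 54.358794*s^2 + 232.109031*s - 169.112377)
(5) = 13.74*q - 7.06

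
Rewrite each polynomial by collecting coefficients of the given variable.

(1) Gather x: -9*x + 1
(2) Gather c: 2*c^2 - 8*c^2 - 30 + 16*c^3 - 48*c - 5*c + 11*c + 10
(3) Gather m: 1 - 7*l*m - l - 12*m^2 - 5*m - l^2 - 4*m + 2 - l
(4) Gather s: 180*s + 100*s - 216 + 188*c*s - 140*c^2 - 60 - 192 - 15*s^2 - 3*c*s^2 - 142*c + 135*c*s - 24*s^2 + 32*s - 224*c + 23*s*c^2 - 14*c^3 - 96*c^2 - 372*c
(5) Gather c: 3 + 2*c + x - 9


(1) = 1 - 9*x
(2) = 16*c^3 - 6*c^2 - 42*c - 20
(3) = -l^2 - 2*l - 12*m^2 + m*(-7*l - 9) + 3
(4) = -14*c^3 - 236*c^2 - 738*c + s^2*(-3*c - 39) + s*(23*c^2 + 323*c + 312) - 468
(5) = 2*c + x - 6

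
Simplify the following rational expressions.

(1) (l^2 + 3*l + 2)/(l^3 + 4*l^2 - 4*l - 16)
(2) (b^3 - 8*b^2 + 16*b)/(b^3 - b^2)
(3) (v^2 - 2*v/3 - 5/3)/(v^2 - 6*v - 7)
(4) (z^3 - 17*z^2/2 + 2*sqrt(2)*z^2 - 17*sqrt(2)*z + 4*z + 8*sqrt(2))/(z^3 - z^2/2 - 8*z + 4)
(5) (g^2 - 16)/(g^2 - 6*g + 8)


(1) = (l + 1)/(l^2 + 2*l - 8)
(2) = (b^2 - 8*b + 16)/(b^2 - b)
(3) = (3*v - 5)/(3*v - 21)
(4) = (4*z - 32)/(4*z - 8*sqrt(2))
(5) = (g + 4)/(g - 2)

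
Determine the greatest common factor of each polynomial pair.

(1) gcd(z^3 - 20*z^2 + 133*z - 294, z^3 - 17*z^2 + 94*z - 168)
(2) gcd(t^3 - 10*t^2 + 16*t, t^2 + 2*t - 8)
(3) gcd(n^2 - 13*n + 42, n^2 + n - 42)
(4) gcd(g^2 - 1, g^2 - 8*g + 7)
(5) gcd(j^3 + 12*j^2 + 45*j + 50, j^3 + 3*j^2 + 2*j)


(1) = z^2 - 13*z + 42
(2) = gcd(t*(t - 8)*(t - 2), (t - 2)*(t + 4)) = t - 2
(3) = gcd((n - 7)*(n - 6), (n - 6)*(n + 7)) = n - 6
(4) = g - 1
(5) = gcd((j + 2)*(j + 5)^2, j*(j + 1)*(j + 2)) = j + 2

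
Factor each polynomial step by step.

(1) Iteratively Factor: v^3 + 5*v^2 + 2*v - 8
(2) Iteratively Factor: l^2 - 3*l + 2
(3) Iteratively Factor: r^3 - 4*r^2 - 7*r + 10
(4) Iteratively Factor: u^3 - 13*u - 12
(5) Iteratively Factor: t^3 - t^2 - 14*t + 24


(1) = (v - 1)*(v^2 + 6*v + 8) = (v - 1)*(v + 4)*(v + 2)
(2) = (l - 1)*(l - 2)
(3) = (r - 1)*(r^2 - 3*r - 10) = (r - 5)*(r - 1)*(r + 2)
(4) = (u + 1)*(u^2 - u - 12) = (u + 1)*(u + 3)*(u - 4)
(5) = (t - 2)*(t^2 + t - 12) = (t - 2)*(t + 4)*(t - 3)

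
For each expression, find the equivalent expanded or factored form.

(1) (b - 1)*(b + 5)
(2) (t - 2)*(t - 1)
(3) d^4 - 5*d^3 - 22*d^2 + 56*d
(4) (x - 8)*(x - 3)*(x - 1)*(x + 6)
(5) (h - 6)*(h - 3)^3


(1) = b^2 + 4*b - 5
(2) = t^2 - 3*t + 2
(3) = d*(d - 7)*(d - 2)*(d + 4)
(4) = x^4 - 6*x^3 - 37*x^2 + 186*x - 144
(5) = h^4 - 15*h^3 + 81*h^2 - 189*h + 162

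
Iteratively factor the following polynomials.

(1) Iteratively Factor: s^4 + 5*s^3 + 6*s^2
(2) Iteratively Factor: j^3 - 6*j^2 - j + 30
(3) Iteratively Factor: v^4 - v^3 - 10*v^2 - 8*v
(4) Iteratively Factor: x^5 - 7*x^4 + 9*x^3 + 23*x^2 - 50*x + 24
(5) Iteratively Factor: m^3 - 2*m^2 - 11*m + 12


(1) = (s + 2)*(s^3 + 3*s^2) = (s + 2)*(s + 3)*(s^2) = s*(s + 2)*(s + 3)*(s)
(2) = (j - 5)*(j^2 - j - 6) = (j - 5)*(j + 2)*(j - 3)
(3) = (v)*(v^3 - v^2 - 10*v - 8) = v*(v + 1)*(v^2 - 2*v - 8) = v*(v + 1)*(v + 2)*(v - 4)
(4) = (x - 1)*(x^4 - 6*x^3 + 3*x^2 + 26*x - 24) = (x - 3)*(x - 1)*(x^3 - 3*x^2 - 6*x + 8) = (x - 4)*(x - 3)*(x - 1)*(x^2 + x - 2) = (x - 4)*(x - 3)*(x - 1)*(x + 2)*(x - 1)
(5) = (m - 4)*(m^2 + 2*m - 3) = (m - 4)*(m - 1)*(m + 3)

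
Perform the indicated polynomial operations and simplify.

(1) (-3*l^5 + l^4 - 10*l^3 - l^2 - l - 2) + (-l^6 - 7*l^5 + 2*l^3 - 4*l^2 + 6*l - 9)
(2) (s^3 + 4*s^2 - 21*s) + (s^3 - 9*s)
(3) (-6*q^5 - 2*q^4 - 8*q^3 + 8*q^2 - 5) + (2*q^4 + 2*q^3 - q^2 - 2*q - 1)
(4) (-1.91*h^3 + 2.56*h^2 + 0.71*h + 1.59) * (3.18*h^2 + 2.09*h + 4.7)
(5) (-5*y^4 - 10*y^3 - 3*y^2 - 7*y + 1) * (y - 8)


(1) = -l^6 - 10*l^5 + l^4 - 8*l^3 - 5*l^2 + 5*l - 11
(2) = 2*s^3 + 4*s^2 - 30*s
(3) = -6*q^5 - 6*q^3 + 7*q^2 - 2*q - 6
(4) = -6.0738*h^5 + 4.1489*h^4 - 1.3688*h^3 + 18.5721*h^2 + 6.6601*h + 7.473
(5) = -5*y^5 + 30*y^4 + 77*y^3 + 17*y^2 + 57*y - 8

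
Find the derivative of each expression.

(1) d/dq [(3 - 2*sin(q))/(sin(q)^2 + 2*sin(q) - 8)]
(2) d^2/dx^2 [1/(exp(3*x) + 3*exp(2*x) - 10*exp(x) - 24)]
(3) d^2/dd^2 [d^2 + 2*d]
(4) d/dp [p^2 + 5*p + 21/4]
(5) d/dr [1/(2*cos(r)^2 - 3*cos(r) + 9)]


(1) = 2*(sin(q)^2 - 3*sin(q) + 5)*cos(q)/(sin(q)^2 + 2*sin(q) - 8)^2
(2) = ((-9*exp(2*x) - 12*exp(x) + 10)*(exp(3*x) + 3*exp(2*x) - 10*exp(x) - 24) + 2*(3*exp(2*x) + 6*exp(x) - 10)^2*exp(x))*exp(x)/(exp(3*x) + 3*exp(2*x) - 10*exp(x) - 24)^3
(3) = 2
(4) = 2*p + 5
(5) = (4*cos(r) - 3)*sin(r)/(-3*cos(r) + cos(2*r) + 10)^2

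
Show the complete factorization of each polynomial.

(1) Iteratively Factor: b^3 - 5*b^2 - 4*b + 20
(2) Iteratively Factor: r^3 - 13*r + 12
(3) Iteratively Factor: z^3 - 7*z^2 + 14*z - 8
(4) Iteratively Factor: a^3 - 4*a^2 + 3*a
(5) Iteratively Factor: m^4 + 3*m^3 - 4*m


(1) = (b - 5)*(b^2 - 4) = (b - 5)*(b + 2)*(b - 2)
(2) = (r - 1)*(r^2 + r - 12) = (r - 3)*(r - 1)*(r + 4)
(3) = (z - 2)*(z^2 - 5*z + 4) = (z - 4)*(z - 2)*(z - 1)
(4) = (a - 3)*(a^2 - a) = (a - 3)*(a - 1)*(a)
(5) = (m)*(m^3 + 3*m^2 - 4) = m*(m + 2)*(m^2 + m - 2) = m*(m - 1)*(m + 2)*(m + 2)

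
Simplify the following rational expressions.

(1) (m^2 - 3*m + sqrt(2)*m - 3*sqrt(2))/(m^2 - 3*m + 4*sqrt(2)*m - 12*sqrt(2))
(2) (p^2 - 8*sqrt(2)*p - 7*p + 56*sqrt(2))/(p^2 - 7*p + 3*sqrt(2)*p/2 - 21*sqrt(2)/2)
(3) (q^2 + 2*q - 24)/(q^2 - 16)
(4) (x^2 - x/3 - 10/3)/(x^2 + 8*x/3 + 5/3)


(1) = (m + sqrt(2))/(m + 4*sqrt(2))
(2) = (2*p - 16*sqrt(2))/(2*p + 3*sqrt(2))
(3) = (q + 6)/(q + 4)
(4) = (x - 2)/(x + 1)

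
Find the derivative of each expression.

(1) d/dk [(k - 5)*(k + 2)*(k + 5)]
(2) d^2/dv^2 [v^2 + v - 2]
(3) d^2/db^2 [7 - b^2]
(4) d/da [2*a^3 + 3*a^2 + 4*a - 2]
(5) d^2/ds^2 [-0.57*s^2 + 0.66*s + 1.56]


(1) = 3*k^2 + 4*k - 25
(2) = 2
(3) = -2
(4) = 6*a^2 + 6*a + 4
(5) = -1.14000000000000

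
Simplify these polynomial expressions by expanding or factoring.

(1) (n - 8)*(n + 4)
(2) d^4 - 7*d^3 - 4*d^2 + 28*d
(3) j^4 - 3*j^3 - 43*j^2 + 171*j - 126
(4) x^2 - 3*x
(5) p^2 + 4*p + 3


(1) = n^2 - 4*n - 32
(2) = d*(d - 7)*(d - 2)*(d + 2)
(3) = (j - 6)*(j - 3)*(j - 1)*(j + 7)
(4) = x*(x - 3)
(5) = (p + 1)*(p + 3)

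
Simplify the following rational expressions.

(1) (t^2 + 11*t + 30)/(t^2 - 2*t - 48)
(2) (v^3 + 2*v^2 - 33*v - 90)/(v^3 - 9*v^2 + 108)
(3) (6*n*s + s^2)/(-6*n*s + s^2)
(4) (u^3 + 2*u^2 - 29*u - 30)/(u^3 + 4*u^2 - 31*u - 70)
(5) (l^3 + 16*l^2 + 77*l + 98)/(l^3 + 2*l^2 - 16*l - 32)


(1) = (t + 5)/(t - 8)
(2) = (v + 5)/(v - 6)
(3) = (6*n + s)/(-6*n + s)
(4) = (u^2 + 7*u + 6)/(u^2 + 9*u + 14)
(5) = (l^2 + 14*l + 49)/(l^2 - 16)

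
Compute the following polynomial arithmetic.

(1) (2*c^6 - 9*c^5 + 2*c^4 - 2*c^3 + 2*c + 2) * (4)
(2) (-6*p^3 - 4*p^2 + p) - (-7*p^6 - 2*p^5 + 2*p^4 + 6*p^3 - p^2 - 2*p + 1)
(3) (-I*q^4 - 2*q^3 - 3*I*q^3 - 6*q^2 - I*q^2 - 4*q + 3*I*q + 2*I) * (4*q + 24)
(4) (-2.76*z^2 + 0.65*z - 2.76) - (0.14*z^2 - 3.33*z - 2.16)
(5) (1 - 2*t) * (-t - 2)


(1) = 8*c^6 - 36*c^5 + 8*c^4 - 8*c^3 + 8*c + 8
(2) = 7*p^6 + 2*p^5 - 2*p^4 - 12*p^3 - 3*p^2 + 3*p - 1
(3) = -4*I*q^5 - 8*q^4 - 36*I*q^4 - 72*q^3 - 76*I*q^3 - 160*q^2 - 12*I*q^2 - 96*q + 80*I*q + 48*I
(4) = -2.9*z^2 + 3.98*z - 0.6
(5) = 2*t^2 + 3*t - 2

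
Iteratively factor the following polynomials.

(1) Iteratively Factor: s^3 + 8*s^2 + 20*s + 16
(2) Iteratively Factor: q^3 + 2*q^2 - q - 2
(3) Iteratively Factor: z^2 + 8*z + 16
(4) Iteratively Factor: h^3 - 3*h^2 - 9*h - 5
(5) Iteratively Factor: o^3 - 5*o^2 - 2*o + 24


(1) = (s + 2)*(s^2 + 6*s + 8) = (s + 2)^2*(s + 4)
(2) = (q + 2)*(q^2 - 1) = (q + 1)*(q + 2)*(q - 1)
(3) = (z + 4)*(z + 4)
(4) = (h - 5)*(h^2 + 2*h + 1) = (h - 5)*(h + 1)*(h + 1)
(5) = (o - 4)*(o^2 - o - 6) = (o - 4)*(o - 3)*(o + 2)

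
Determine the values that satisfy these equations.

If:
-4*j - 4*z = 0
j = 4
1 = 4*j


Then:
No Solution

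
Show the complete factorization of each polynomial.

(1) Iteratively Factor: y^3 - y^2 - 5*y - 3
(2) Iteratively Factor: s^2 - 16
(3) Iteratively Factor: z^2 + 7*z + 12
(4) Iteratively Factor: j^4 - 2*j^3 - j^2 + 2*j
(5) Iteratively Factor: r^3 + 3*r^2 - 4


(1) = (y + 1)*(y^2 - 2*y - 3) = (y - 3)*(y + 1)*(y + 1)
(2) = (s + 4)*(s - 4)
(3) = (z + 3)*(z + 4)
(4) = (j + 1)*(j^3 - 3*j^2 + 2*j) = (j - 1)*(j + 1)*(j^2 - 2*j) = (j - 2)*(j - 1)*(j + 1)*(j)
(5) = (r + 2)*(r^2 + r - 2) = (r + 2)^2*(r - 1)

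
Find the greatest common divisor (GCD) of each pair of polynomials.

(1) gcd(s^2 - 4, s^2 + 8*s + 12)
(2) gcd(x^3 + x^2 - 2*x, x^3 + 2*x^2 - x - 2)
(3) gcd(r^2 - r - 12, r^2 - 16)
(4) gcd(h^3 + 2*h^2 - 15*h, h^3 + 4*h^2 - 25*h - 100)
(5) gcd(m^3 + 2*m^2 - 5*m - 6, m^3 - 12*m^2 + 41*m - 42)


(1) = s + 2
(2) = x^2 + x - 2
(3) = r - 4
(4) = h + 5
(5) = gcd((m - 2)*(m + 1)*(m + 3), (m - 7)*(m - 3)*(m - 2)) = m - 2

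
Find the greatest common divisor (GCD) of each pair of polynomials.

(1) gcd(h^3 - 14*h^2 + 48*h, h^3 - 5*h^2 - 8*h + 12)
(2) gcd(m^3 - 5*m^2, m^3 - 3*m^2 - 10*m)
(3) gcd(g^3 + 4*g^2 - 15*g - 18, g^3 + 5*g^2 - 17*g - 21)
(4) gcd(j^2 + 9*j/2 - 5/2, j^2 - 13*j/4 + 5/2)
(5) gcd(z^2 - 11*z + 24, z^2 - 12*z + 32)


(1) = gcd(h*(h - 8)*(h - 6), (h - 6)*(h - 1)*(h + 2)) = h - 6
(2) = m^2 - 5*m
(3) = gcd((g - 3)*(g + 1)*(g + 6), (g - 3)*(g + 1)*(g + 7)) = g^2 - 2*g - 3
(4) = gcd((j - 1/2)*(j + 5), (j - 2)*(j - 5/4)) = 1
(5) = z - 8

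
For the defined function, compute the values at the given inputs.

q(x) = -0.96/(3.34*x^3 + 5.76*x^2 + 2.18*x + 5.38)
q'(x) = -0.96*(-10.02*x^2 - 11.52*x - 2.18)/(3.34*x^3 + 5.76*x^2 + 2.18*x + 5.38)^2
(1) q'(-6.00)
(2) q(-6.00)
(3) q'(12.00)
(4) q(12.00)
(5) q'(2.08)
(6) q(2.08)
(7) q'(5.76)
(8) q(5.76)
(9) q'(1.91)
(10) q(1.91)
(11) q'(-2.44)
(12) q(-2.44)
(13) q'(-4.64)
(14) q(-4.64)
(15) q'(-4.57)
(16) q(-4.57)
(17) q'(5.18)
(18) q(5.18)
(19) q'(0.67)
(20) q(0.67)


(1) = 0.00
(2) = 0.00
(3) = 0.00
(4) = -0.00
(5) = 0.02
(6) = -0.01
(7) = 0.00
(8) = -0.00
(9) = 0.02
(10) = -0.02
(11) = 0.16
(12) = 0.07
(13) = 0.00
(14) = 0.00
(15) = 0.00
(16) = 0.00
(17) = 0.00
(18) = -0.00
(19) = 0.13
(20) = -0.09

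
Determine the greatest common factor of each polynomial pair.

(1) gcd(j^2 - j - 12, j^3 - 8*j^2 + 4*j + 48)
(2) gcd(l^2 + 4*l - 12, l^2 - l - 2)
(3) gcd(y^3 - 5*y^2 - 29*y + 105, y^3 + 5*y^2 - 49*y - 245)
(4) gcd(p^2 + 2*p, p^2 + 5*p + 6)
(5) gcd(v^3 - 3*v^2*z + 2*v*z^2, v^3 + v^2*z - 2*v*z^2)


(1) = j - 4
(2) = l - 2
(3) = gcd((y - 7)*(y - 3)*(y + 5), (y - 7)*(y + 5)*(y + 7)) = y^2 - 2*y - 35
(4) = p + 2
(5) = -v^2 + v*z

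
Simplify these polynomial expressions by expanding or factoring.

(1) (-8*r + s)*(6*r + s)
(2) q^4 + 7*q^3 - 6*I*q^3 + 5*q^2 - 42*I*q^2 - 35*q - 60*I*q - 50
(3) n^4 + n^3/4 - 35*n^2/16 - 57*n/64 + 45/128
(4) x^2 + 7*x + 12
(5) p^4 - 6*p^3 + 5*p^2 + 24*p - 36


(1) = -48*r^2 - 2*r*s + s^2
(2) = (q + 2)*(q + 5)*(q - 5*I)*(q - I)
(3) = (n - 3/2)*(n - 1/4)*(n + 3/4)*(n + 5/4)
(4) = (x + 3)*(x + 4)
(5) = (p - 3)^2*(p - 2)*(p + 2)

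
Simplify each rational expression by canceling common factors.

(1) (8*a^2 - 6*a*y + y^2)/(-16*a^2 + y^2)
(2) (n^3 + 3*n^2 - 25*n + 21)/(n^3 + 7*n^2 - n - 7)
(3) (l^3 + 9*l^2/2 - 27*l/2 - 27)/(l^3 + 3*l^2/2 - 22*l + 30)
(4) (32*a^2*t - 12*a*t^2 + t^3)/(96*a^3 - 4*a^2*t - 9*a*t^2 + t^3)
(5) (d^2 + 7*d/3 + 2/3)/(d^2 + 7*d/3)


(1) = (-2*a + y)/(4*a + y)
(2) = (n - 3)/(n + 1)
(3) = (2*l^2 - 3*l - 9)/(2*l^2 - 9*l + 10)
(4) = t/(3*a + t)
(5) = (3*d^2 + 7*d + 2)/(3*d^2 + 7*d)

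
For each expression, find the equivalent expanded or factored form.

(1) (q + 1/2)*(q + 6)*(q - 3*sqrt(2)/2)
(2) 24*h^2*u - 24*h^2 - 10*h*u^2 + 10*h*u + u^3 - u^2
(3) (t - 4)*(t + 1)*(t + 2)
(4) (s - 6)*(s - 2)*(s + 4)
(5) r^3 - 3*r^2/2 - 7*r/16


(1) = q^3 - 3*sqrt(2)*q^2/2 + 13*q^2/2 - 39*sqrt(2)*q/4 + 3*q - 9*sqrt(2)/2
(2) = (-6*h + u)*(-4*h + u)*(u - 1)
(3) = t^3 - t^2 - 10*t - 8
(4) = s^3 - 4*s^2 - 20*s + 48
(5) = r*(r - 7/4)*(r + 1/4)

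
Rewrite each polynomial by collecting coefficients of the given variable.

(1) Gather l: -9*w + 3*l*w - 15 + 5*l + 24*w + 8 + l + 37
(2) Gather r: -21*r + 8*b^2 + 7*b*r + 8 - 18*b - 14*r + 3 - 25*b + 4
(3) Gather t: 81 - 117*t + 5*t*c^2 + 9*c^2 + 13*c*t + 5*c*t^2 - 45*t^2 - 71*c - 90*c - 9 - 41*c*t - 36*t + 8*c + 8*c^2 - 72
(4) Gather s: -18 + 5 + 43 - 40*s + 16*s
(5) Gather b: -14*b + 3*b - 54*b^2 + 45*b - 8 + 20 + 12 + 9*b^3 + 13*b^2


(1) = l*(3*w + 6) + 15*w + 30
(2) = 8*b^2 - 43*b + r*(7*b - 35) + 15
(3) = 17*c^2 - 153*c + t^2*(5*c - 45) + t*(5*c^2 - 28*c - 153)
(4) = 30 - 24*s
(5) = 9*b^3 - 41*b^2 + 34*b + 24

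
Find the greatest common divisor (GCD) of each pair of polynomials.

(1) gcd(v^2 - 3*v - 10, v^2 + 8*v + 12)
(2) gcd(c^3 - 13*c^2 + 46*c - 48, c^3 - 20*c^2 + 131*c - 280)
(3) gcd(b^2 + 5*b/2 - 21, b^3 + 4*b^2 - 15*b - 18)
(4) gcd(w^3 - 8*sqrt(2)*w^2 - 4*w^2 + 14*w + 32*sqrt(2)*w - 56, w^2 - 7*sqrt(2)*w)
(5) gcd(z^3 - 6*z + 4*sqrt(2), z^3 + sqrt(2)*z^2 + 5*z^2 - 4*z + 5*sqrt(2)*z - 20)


(1) = gcd((v - 5)*(v + 2), (v + 2)*(v + 6)) = v + 2
(2) = gcd((c - 8)*(c - 3)*(c - 2), (c - 8)*(c - 7)*(c - 5)) = c - 8
(3) = gcd((b - 7/2)*(b + 6), (b - 3)*(b + 1)*(b + 6)) = b + 6
(4) = w - 7*sqrt(2)
(5) = gcd((z - sqrt(2))^2*(z + 2*sqrt(2)), (z + 5)*(z - sqrt(2))*(z + 2*sqrt(2))) = z^2 + sqrt(2)*z - 4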